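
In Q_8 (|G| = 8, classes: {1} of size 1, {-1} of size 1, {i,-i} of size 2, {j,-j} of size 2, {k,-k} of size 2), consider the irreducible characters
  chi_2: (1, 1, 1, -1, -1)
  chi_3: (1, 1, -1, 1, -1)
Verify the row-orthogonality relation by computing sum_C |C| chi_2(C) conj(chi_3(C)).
Sum = 0; so <chi_2, chi_3> = 0 (distinct irreducibles are orthogonal).

Argument: Compute term by term over conjugacy classes (|C| * chi_2(C) * conj(chi_3(C))):
  1*(1)*conj(1) + 1*(1)*conj(1) + 2*(1)*conj(-1) + 2*(-1)*conj(1) + 2*(-1)*conj(-1)
  = (1) + (1) + (-2) + (-2) + (2)
  = 0.
Dividing by |G| = 8 gives 0/8 = 0, matching the row-orthogonality relation <chi_2, chi_3> = [chi_2 = chi_3].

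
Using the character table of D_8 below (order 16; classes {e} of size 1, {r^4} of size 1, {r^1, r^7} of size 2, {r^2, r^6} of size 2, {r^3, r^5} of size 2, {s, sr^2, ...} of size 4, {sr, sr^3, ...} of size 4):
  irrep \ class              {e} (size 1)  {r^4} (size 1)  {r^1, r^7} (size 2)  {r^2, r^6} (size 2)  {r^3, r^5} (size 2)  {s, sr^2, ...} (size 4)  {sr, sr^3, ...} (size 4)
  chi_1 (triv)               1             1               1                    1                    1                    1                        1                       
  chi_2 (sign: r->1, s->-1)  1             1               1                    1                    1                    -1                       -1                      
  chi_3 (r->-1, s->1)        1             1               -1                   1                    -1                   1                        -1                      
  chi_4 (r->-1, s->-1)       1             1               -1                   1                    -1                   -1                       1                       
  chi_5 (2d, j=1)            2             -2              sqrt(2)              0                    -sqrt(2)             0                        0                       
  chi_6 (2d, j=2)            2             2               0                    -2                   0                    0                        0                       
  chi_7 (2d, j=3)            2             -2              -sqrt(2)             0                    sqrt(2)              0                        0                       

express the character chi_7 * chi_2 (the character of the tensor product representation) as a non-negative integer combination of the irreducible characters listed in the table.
chi_7 tensor chi_2 = chi_7 (all other irreducibles have multiplicity 0).

Why: The character of a tensor product is the pointwise product (chi_7 * chi_2)(C) = chi_7(C) * chi_2(C):
  {e}: (2)*(1), {r^4}: (-2)*(1), {r^1, r^7}: (-sqrt(2))*(1), {r^2, r^6}: (0)*(1), {r^3, r^5}: (sqrt(2))*(1), {s, sr^2, ...}: (0)*(-1), {sr, sr^3, ...}: (0)*(-1)
so (chi_7 * chi_2) takes values
  {e} -> 2, {r^4} -> -2, {r^1, r^7} -> -sqrt(2), {r^2, r^6} -> 0, {r^3, r^5} -> sqrt(2), {s, sr^2, ...} -> 0, {sr, sr^3, ...} -> 0.
Now take the inner product of this character with each irreducible chi from the table, <chi_7*chi_2, chi> = (1/16) sum_C |C| (chi_7*chi_2)(C) conj(chi(C)):
  <chi_7*chi_2, chi_1> = (1/16)[1*(2)*conj(1) + 1*(-2)*conj(1) + 2*(-sqrt(2))*conj(1) + 2*(0)*conj(1) + 2*(sqrt(2))*conj(1) + 4*(0)*conj(1) + 4*(0)*conj(1)]
      = (1/16)[(2) + (-2) + (-2*sqrt(2)) + (0) + (2*sqrt(2)) + (0) + (0)] = 0/16 = 0
  <chi_7*chi_2, chi_2> = (1/16)[1*(2)*conj(1) + 1*(-2)*conj(1) + 2*(-sqrt(2))*conj(1) + 2*(0)*conj(1) + 2*(sqrt(2))*conj(1) + 4*(0)*conj(-1) + 4*(0)*conj(-1)]
      = (1/16)[(2) + (-2) + (-2*sqrt(2)) + (0) + (2*sqrt(2)) + (0) + (0)] = 0/16 = 0
  <chi_7*chi_2, chi_3> = (1/16)[1*(2)*conj(1) + 1*(-2)*conj(1) + 2*(-sqrt(2))*conj(-1) + 2*(0)*conj(1) + 2*(sqrt(2))*conj(-1) + 4*(0)*conj(1) + 4*(0)*conj(-1)]
      = (1/16)[(2) + (-2) + (2*sqrt(2)) + (0) + (-2*sqrt(2)) + (0) + (0)] = 0/16 = 0
  <chi_7*chi_2, chi_4> = (1/16)[1*(2)*conj(1) + 1*(-2)*conj(1) + 2*(-sqrt(2))*conj(-1) + 2*(0)*conj(1) + 2*(sqrt(2))*conj(-1) + 4*(0)*conj(-1) + 4*(0)*conj(1)]
      = (1/16)[(2) + (-2) + (2*sqrt(2)) + (0) + (-2*sqrt(2)) + (0) + (0)] = 0/16 = 0
  <chi_7*chi_2, chi_5> = (1/16)[1*(2)*conj(2) + 1*(-2)*conj(-2) + 2*(-sqrt(2))*conj(sqrt(2)) + 2*(0)*conj(0) + 2*(sqrt(2))*conj(-sqrt(2)) + 4*(0)*conj(0) + 4*(0)*conj(0)]
      = (1/16)[(4) + (4) + (-4) + (0) + (-4) + (0) + (0)] = 0/16 = 0
  <chi_7*chi_2, chi_6> = (1/16)[1*(2)*conj(2) + 1*(-2)*conj(2) + 2*(-sqrt(2))*conj(0) + 2*(0)*conj(-2) + 2*(sqrt(2))*conj(0) + 4*(0)*conj(0) + 4*(0)*conj(0)]
      = (1/16)[(4) + (-4) + (0) + (0) + (0) + (0) + (0)] = 0/16 = 0
  <chi_7*chi_2, chi_7> = (1/16)[1*(2)*conj(2) + 1*(-2)*conj(-2) + 2*(-sqrt(2))*conj(-sqrt(2)) + 2*(0)*conj(0) + 2*(sqrt(2))*conj(sqrt(2)) + 4*(0)*conj(0) + 4*(0)*conj(0)]
      = (1/16)[(4) + (4) + (4) + (0) + (4) + (0) + (0)] = 16/16 = 1
Hence the multiplicities are chi_7: 1. Dimension check: dim(chi_7)*dim(chi_2) = 2*1 = 2 and sum (mult * dim) = 1*2 = 2.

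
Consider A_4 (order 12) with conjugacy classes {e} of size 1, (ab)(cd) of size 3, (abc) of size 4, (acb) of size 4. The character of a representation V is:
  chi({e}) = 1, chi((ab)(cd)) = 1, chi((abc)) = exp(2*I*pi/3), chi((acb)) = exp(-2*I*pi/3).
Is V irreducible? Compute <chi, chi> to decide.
Irreducible: <chi, chi> = 1.

Explanation: <chi, chi> = (1/|G|) sum_C |C| * |chi(C)|^2 = (1/12)[1*|1|^2 + 3*|1|^2 + 4*|exp(2*I*pi/3)|^2 + 4*|exp(-2*I*pi/3)|^2]
  = (1/12)[(1) + (3) + (4) + (4)] = 12/12 = 1.
(Exp terms are combined using exp(i*s)*conj(exp(i*t)) = exp(i*(s-t)), and sums of them are collapsed using the identity that for every m > 1 the m distinct m-th roots of unity sum to 0, e.g. 1 + exp(2*I*pi/3) + exp(-2*I*pi/3) = 0.)
A character is irreducible iff <chi, chi> = 1, so this representation is irreducible.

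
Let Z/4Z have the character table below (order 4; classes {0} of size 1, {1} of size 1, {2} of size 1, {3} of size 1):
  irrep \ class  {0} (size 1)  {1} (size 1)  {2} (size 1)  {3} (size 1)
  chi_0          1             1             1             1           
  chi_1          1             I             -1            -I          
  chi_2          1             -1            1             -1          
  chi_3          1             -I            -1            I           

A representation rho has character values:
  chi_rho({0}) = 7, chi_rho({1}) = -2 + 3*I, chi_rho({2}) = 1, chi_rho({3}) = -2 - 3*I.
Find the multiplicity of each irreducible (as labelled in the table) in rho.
Multiplicities: chi_0: 1, chi_1: 3, chi_2: 3, chi_3: 0.

Derivation: Use <chi_rho, chi> = (1/|G|) sum_C |C| * chi_rho(C) * conj(chi(C)) with |G| = 4 for each irreducible chi in the table:
  <chi_rho, chi_0> = (1/4)[1*(7)*conj(1) + 1*(-2 + 3*I)*conj(1) + 1*(1)*conj(1) + 1*(-2 - 3*I)*conj(1)]
      = (1/4)[(7) + (-2 + 3*I) + (1) + (-2 - 3*I)] = 4/4 = 1
  <chi_rho, chi_1> = (1/4)[1*(7)*conj(1) + 1*(-2 + 3*I)*conj(I) + 1*(1)*conj(-1) + 1*(-2 - 3*I)*conj(-I)]
      = (1/4)[(7) + (3 + 2*I) + (-1) + (3 - 2*I)] = 12/4 = 3
  <chi_rho, chi_2> = (1/4)[1*(7)*conj(1) + 1*(-2 + 3*I)*conj(-1) + 1*(1)*conj(1) + 1*(-2 - 3*I)*conj(-1)]
      = (1/4)[(7) + (2 - 3*I) + (1) + (2 + 3*I)] = 12/4 = 3
  <chi_rho, chi_3> = (1/4)[1*(7)*conj(1) + 1*(-2 + 3*I)*conj(-I) + 1*(1)*conj(-1) + 1*(-2 - 3*I)*conj(I)]
      = (1/4)[(7) + (-3 - 2*I) + (-1) + (-3 + 2*I)] = 0/4 = 0
(Exp terms are combined using exp(i*s)*conj(exp(i*t)) = exp(i*(s-t)), and sums of them are collapsed using the identity that for every m > 1 the m distinct m-th roots of unity sum to 0, e.g. 1 + exp(2*I*pi/3) + exp(-2*I*pi/3) = 0.)
Dimension check: dim(rho) = sum (mult * dim) = 1*1 + 3*1 + 3*1 + 0*1 = 7 = chi_rho(e) = 7.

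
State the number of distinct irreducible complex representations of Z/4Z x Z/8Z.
32

Justification: The number of irreducible complex representations of a finite group equals its number of conjugacy classes. Z/4Z x Z/8Z is abelian of order 32, so every element is its own conjugacy class: 32 classes, so Z/4Z x Z/8Z (order 32) has exactly 32 irreducible complex representations.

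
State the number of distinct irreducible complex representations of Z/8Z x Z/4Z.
32

Argument: The number of irreducible complex representations of a finite group equals its number of conjugacy classes. Z/8Z x Z/4Z is abelian of order 32, so every element is its own conjugacy class: 32 classes, so Z/8Z x Z/4Z (order 32) has exactly 32 irreducible complex representations.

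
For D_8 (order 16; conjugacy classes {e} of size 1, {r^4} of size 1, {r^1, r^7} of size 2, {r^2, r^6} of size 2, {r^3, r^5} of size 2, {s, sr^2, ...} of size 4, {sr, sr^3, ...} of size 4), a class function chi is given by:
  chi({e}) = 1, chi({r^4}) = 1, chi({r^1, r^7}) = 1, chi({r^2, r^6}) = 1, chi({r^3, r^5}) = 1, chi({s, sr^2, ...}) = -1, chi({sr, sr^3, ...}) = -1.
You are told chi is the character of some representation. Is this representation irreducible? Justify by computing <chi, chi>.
Irreducible: <chi, chi> = 1.

Justification: <chi, chi> = (1/|G|) sum_C |C| * |chi(C)|^2 = (1/16)[1*|1|^2 + 1*|1|^2 + 2*|1|^2 + 2*|1|^2 + 2*|1|^2 + 4*|-1|^2 + 4*|-1|^2]
  = (1/16)[(1) + (1) + (2) + (2) + (2) + (4) + (4)] = 16/16 = 1.
A character is irreducible iff <chi, chi> = 1, so this representation is irreducible.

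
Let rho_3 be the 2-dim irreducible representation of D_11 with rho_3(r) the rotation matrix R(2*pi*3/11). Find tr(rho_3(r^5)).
chi_{rho_3}(r^5) = 2*cos(2*pi*3*5/11) = -2*cos(3*pi/11)

Argument: rho_3(r^5) is rotation by angle 2*pi*3*5/11, whose trace is 2*cos(2*pi*3*5/11) = -2*cos(3*pi/11).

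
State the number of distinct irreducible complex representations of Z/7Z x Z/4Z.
28

Explanation: The number of irreducible complex representations of a finite group equals its number of conjugacy classes. Z/7Z x Z/4Z is abelian of order 28, so every element is its own conjugacy class: 28 classes, so Z/7Z x Z/4Z (order 28) has exactly 28 irreducible complex representations.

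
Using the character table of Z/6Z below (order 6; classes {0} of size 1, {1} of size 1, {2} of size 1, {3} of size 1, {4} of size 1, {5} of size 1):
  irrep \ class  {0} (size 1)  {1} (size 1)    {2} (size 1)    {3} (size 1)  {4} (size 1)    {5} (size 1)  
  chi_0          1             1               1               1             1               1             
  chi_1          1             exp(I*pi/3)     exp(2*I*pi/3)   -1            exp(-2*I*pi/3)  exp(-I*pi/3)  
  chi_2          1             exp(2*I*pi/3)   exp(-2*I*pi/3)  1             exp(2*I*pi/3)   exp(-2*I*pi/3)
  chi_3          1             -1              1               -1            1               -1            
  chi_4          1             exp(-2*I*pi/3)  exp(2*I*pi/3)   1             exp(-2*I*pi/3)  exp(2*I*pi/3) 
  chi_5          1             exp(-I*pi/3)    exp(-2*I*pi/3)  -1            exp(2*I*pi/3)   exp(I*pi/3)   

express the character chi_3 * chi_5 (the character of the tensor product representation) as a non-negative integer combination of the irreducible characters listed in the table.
chi_3 tensor chi_5 = chi_2 (all other irreducibles have multiplicity 0).

Justification: The character of a tensor product is the pointwise product (chi_3 * chi_5)(C) = chi_3(C) * chi_5(C):
  {0}: (1)*(1), {1}: (-1)*(exp(-I*pi/3)), {2}: (1)*(exp(-2*I*pi/3)), {3}: (-1)*(-1), {4}: (1)*(exp(2*I*pi/3)), {5}: (-1)*(exp(I*pi/3))
so (chi_3 * chi_5) takes values
  {0} -> 1, {1} -> -exp(-I*pi/3), {2} -> exp(-2*I*pi/3), {3} -> 1, {4} -> exp(2*I*pi/3), {5} -> -exp(I*pi/3).
Now take the inner product of this character with each irreducible chi from the table, <chi_3*chi_5, chi> = (1/6) sum_C |C| (chi_3*chi_5)(C) conj(chi(C)):
  <chi_3*chi_5, chi_0> = (1/6)[1*(1)*conj(1) + 1*(-exp(-I*pi/3))*conj(1) + 1*(exp(-2*I*pi/3))*conj(1) + 1*(1)*conj(1) + 1*(exp(2*I*pi/3))*conj(1) + 1*(-exp(I*pi/3))*conj(1)]
      = (1/6)[(1) + (-exp(-I*pi/3)) + (exp(-2*I*pi/3)) + (1) + (exp(2*I*pi/3)) + (-exp(I*pi/3))] = 0/6 = 0
  <chi_3*chi_5, chi_1> = (1/6)[1*(1)*conj(1) + 1*(-exp(-I*pi/3))*conj(exp(I*pi/3)) + 1*(exp(-2*I*pi/3))*conj(exp(2*I*pi/3)) + 1*(1)*conj(-1) + 1*(exp(2*I*pi/3))*conj(exp(-2*I*pi/3)) + 1*(-exp(I*pi/3))*conj(exp(-I*pi/3))]
      = (1/6)[(1) + (-exp(-2*I*pi/3)) + (exp(2*I*pi/3)) + (-1) + (exp(-2*I*pi/3)) + (-exp(2*I*pi/3))] = 0/6 = 0
  <chi_3*chi_5, chi_2> = (1/6)[1*(1)*conj(1) + 1*(-exp(-I*pi/3))*conj(exp(2*I*pi/3)) + 1*(exp(-2*I*pi/3))*conj(exp(-2*I*pi/3)) + 1*(1)*conj(1) + 1*(exp(2*I*pi/3))*conj(exp(2*I*pi/3)) + 1*(-exp(I*pi/3))*conj(exp(-2*I*pi/3))]
      = (1/6)[(1) + (1) + (1) + (1) + (1) + (1)] = 6/6 = 1
  <chi_3*chi_5, chi_3> = (1/6)[1*(1)*conj(1) + 1*(-exp(-I*pi/3))*conj(-1) + 1*(exp(-2*I*pi/3))*conj(1) + 1*(1)*conj(-1) + 1*(exp(2*I*pi/3))*conj(1) + 1*(-exp(I*pi/3))*conj(-1)]
      = (1/6)[(1) + (exp(-I*pi/3)) + (exp(-2*I*pi/3)) + (-1) + (exp(2*I*pi/3)) + (exp(I*pi/3))] = 0/6 = 0
  <chi_3*chi_5, chi_4> = (1/6)[1*(1)*conj(1) + 1*(-exp(-I*pi/3))*conj(exp(-2*I*pi/3)) + 1*(exp(-2*I*pi/3))*conj(exp(2*I*pi/3)) + 1*(1)*conj(1) + 1*(exp(2*I*pi/3))*conj(exp(-2*I*pi/3)) + 1*(-exp(I*pi/3))*conj(exp(2*I*pi/3))]
      = (1/6)[(1) + (-exp(I*pi/3)) + (exp(2*I*pi/3)) + (1) + (exp(-2*I*pi/3)) + (-exp(-I*pi/3))] = 0/6 = 0
  <chi_3*chi_5, chi_5> = (1/6)[1*(1)*conj(1) + 1*(-exp(-I*pi/3))*conj(exp(-I*pi/3)) + 1*(exp(-2*I*pi/3))*conj(exp(-2*I*pi/3)) + 1*(1)*conj(-1) + 1*(exp(2*I*pi/3))*conj(exp(2*I*pi/3)) + 1*(-exp(I*pi/3))*conj(exp(I*pi/3))]
      = (1/6)[(1) + (-1) + (1) + (-1) + (1) + (-1)] = 0/6 = 0
(Exp terms are combined using exp(i*s)*conj(exp(i*t)) = exp(i*(s-t)), and sums of them are collapsed using the identity that for every m > 1 the m distinct m-th roots of unity sum to 0, e.g. 1 + exp(2*I*pi/3) + exp(-2*I*pi/3) = 0.)
Hence the multiplicities are chi_2: 1. Dimension check: dim(chi_3)*dim(chi_5) = 1*1 = 1 and sum (mult * dim) = 1*1 = 1.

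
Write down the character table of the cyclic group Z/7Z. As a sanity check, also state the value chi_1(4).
Character table of Z/7Z (irreps indexed chi_0,...,chi_6 with chi_k(m) = zeta_7^(k*m), zeta_7 = exp(2*pi*i/7)):
  irrep \ class  {0} (size 1)  {1} (size 1)    {2} (size 1)    {3} (size 1)    {4} (size 1)    {5} (size 1)    {6} (size 1)  
  chi_0          1             1               1               1               1               1               1             
  chi_1          1             exp(2*I*pi/7)   exp(4*I*pi/7)   exp(6*I*pi/7)   exp(-6*I*pi/7)  exp(-4*I*pi/7)  exp(-2*I*pi/7)
  chi_2          1             exp(4*I*pi/7)   exp(-6*I*pi/7)  exp(-2*I*pi/7)  exp(2*I*pi/7)   exp(6*I*pi/7)   exp(-4*I*pi/7)
  chi_3          1             exp(6*I*pi/7)   exp(-2*I*pi/7)  exp(4*I*pi/7)   exp(-4*I*pi/7)  exp(2*I*pi/7)   exp(-6*I*pi/7)
  chi_4          1             exp(-6*I*pi/7)  exp(2*I*pi/7)   exp(-4*I*pi/7)  exp(4*I*pi/7)   exp(-2*I*pi/7)  exp(6*I*pi/7) 
  chi_5          1             exp(-4*I*pi/7)  exp(6*I*pi/7)   exp(2*I*pi/7)   exp(-2*I*pi/7)  exp(-6*I*pi/7)  exp(4*I*pi/7) 
  chi_6          1             exp(-2*I*pi/7)  exp(-4*I*pi/7)  exp(-6*I*pi/7)  exp(6*I*pi/7)   exp(4*I*pi/7)   exp(2*I*pi/7) 

Spot check: chi_1(4) = zeta_7^(1*4) = zeta_7^4 = exp(-6*I*pi/7).

Working: Z/7Z is abelian, so all 7 irreducible complex representations are 1-dimensional. They are given by chi_k(m) = zeta_7^(k*m) for k = 0,...,6. Row orthogonality: sum_m chi_k(m) conj(chi_l(m)) = 7 * [k = l].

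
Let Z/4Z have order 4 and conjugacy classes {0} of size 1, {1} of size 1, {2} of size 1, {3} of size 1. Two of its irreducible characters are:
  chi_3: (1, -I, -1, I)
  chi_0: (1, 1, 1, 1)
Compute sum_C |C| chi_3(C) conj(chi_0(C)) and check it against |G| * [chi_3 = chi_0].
Sum = 0; so <chi_3, chi_0> = 0 (distinct irreducibles are orthogonal).

Argument: Compute term by term over conjugacy classes (|C| * chi_3(C) * conj(chi_0(C))):
  1*(1)*conj(1) + 1*(-I)*conj(1) + 1*(-1)*conj(1) + 1*(I)*conj(1)
  = (1) + (-I) + (-1) + (I)
  = 0.
(Exp terms are combined using exp(i*s)*conj(exp(i*t)) = exp(i*(s-t)), and sums of them are collapsed using the identity that for every m > 1 the m distinct m-th roots of unity sum to 0, e.g. 1 + exp(2*I*pi/3) + exp(-2*I*pi/3) = 0.)
Dividing by |G| = 4 gives 0/4 = 0, matching the row-orthogonality relation <chi_3, chi_0> = [chi_3 = chi_0].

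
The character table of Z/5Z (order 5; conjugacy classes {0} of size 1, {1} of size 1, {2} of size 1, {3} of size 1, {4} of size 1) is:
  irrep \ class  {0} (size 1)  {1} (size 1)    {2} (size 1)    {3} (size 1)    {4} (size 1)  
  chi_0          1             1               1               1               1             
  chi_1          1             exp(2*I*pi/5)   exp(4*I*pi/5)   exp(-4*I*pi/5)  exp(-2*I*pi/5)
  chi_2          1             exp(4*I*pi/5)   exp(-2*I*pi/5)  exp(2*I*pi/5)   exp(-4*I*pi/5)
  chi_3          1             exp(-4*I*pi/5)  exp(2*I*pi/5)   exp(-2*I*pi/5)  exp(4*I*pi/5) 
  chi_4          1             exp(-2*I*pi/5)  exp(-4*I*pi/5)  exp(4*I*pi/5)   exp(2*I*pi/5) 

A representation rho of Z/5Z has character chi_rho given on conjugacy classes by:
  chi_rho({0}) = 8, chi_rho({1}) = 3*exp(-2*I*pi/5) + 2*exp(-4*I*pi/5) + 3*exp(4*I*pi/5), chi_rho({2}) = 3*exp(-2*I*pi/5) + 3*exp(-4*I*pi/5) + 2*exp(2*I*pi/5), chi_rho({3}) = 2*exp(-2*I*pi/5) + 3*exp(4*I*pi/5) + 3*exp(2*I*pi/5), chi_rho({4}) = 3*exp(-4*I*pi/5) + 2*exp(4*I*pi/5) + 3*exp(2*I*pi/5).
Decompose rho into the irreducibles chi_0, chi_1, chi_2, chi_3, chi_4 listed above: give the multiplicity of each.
Multiplicities: chi_0: 0, chi_1: 0, chi_2: 3, chi_3: 2, chi_4: 3.

Proof sketch: Use <chi_rho, chi> = (1/|G|) sum_C |C| * chi_rho(C) * conj(chi(C)) with |G| = 5 for each irreducible chi in the table:
  <chi_rho, chi_0> = (1/5)[1*(8)*conj(1) + 1*(3*exp(-2*I*pi/5) + 2*exp(-4*I*pi/5) + 3*exp(4*I*pi/5))*conj(1) + 1*(3*exp(-2*I*pi/5) + 3*exp(-4*I*pi/5) + 2*exp(2*I*pi/5))*conj(1) + 1*(2*exp(-2*I*pi/5) + 3*exp(4*I*pi/5) + 3*exp(2*I*pi/5))*conj(1) + 1*(3*exp(-4*I*pi/5) + 2*exp(4*I*pi/5) + 3*exp(2*I*pi/5))*conj(1)]
      = (1/5)[(8) + (3*exp(-2*I*pi/5) + 2*exp(-4*I*pi/5) + 3*exp(4*I*pi/5)) + (3*exp(-2*I*pi/5) + 3*exp(-4*I*pi/5) + 2*exp(2*I*pi/5)) + (2*exp(-2*I*pi/5) + 3*exp(4*I*pi/5) + 3*exp(2*I*pi/5)) + (3*exp(-4*I*pi/5) + 2*exp(4*I*pi/5) + 3*exp(2*I*pi/5))] = 0/5 = 0
  <chi_rho, chi_1> = (1/5)[1*(8)*conj(1) + 1*(3*exp(-2*I*pi/5) + 2*exp(-4*I*pi/5) + 3*exp(4*I*pi/5))*conj(exp(2*I*pi/5)) + 1*(3*exp(-2*I*pi/5) + 3*exp(-4*I*pi/5) + 2*exp(2*I*pi/5))*conj(exp(4*I*pi/5)) + 1*(2*exp(-2*I*pi/5) + 3*exp(4*I*pi/5) + 3*exp(2*I*pi/5))*conj(exp(-4*I*pi/5)) + 1*(3*exp(-4*I*pi/5) + 2*exp(4*I*pi/5) + 3*exp(2*I*pi/5))*conj(exp(-2*I*pi/5))]
      = (1/5)[(8) + (3*exp(-4*I*pi/5) + 2*exp(4*I*pi/5) + 3*exp(2*I*pi/5)) + (2*exp(-2*I*pi/5) + 3*exp(4*I*pi/5) + 3*exp(2*I*pi/5)) + (3*exp(-2*I*pi/5) + 3*exp(-4*I*pi/5) + 2*exp(2*I*pi/5)) + (3*exp(-2*I*pi/5) + 2*exp(-4*I*pi/5) + 3*exp(4*I*pi/5))] = 0/5 = 0
  <chi_rho, chi_2> = (1/5)[1*(8)*conj(1) + 1*(3*exp(-2*I*pi/5) + 2*exp(-4*I*pi/5) + 3*exp(4*I*pi/5))*conj(exp(4*I*pi/5)) + 1*(3*exp(-2*I*pi/5) + 3*exp(-4*I*pi/5) + 2*exp(2*I*pi/5))*conj(exp(-2*I*pi/5)) + 1*(2*exp(-2*I*pi/5) + 3*exp(4*I*pi/5) + 3*exp(2*I*pi/5))*conj(exp(2*I*pi/5)) + 1*(3*exp(-4*I*pi/5) + 2*exp(4*I*pi/5) + 3*exp(2*I*pi/5))*conj(exp(-4*I*pi/5))]
      = (1/5)[(8) + (3 + 3*exp(4*I*pi/5) + 2*exp(2*I*pi/5)) + (3 + 3*exp(-2*I*pi/5) + 2*exp(4*I*pi/5)) + (3 + 2*exp(-4*I*pi/5) + 3*exp(2*I*pi/5)) + (3 + 2*exp(-2*I*pi/5) + 3*exp(-4*I*pi/5))] = 15/5 = 3
  <chi_rho, chi_3> = (1/5)[1*(8)*conj(1) + 1*(3*exp(-2*I*pi/5) + 2*exp(-4*I*pi/5) + 3*exp(4*I*pi/5))*conj(exp(-4*I*pi/5)) + 1*(3*exp(-2*I*pi/5) + 3*exp(-4*I*pi/5) + 2*exp(2*I*pi/5))*conj(exp(2*I*pi/5)) + 1*(2*exp(-2*I*pi/5) + 3*exp(4*I*pi/5) + 3*exp(2*I*pi/5))*conj(exp(-2*I*pi/5)) + 1*(3*exp(-4*I*pi/5) + 2*exp(4*I*pi/5) + 3*exp(2*I*pi/5))*conj(exp(4*I*pi/5))]
      = (1/5)[(8) + (2 + 3*exp(-2*I*pi/5) + 3*exp(2*I*pi/5)) + (2 + 3*exp(-4*I*pi/5) + 3*exp(4*I*pi/5)) + (2 + 3*exp(-4*I*pi/5) + 3*exp(4*I*pi/5)) + (2 + 3*exp(-2*I*pi/5) + 3*exp(2*I*pi/5))] = 10/5 = 2
  <chi_rho, chi_4> = (1/5)[1*(8)*conj(1) + 1*(3*exp(-2*I*pi/5) + 2*exp(-4*I*pi/5) + 3*exp(4*I*pi/5))*conj(exp(-2*I*pi/5)) + 1*(3*exp(-2*I*pi/5) + 3*exp(-4*I*pi/5) + 2*exp(2*I*pi/5))*conj(exp(-4*I*pi/5)) + 1*(2*exp(-2*I*pi/5) + 3*exp(4*I*pi/5) + 3*exp(2*I*pi/5))*conj(exp(4*I*pi/5)) + 1*(3*exp(-4*I*pi/5) + 2*exp(4*I*pi/5) + 3*exp(2*I*pi/5))*conj(exp(2*I*pi/5))]
      = (1/5)[(8) + (3 + 2*exp(-2*I*pi/5) + 3*exp(-4*I*pi/5)) + (3 + 2*exp(-4*I*pi/5) + 3*exp(2*I*pi/5)) + (3 + 3*exp(-2*I*pi/5) + 2*exp(4*I*pi/5)) + (3 + 3*exp(4*I*pi/5) + 2*exp(2*I*pi/5))] = 15/5 = 3
(Exp terms are combined using exp(i*s)*conj(exp(i*t)) = exp(i*(s-t)), and sums of them are collapsed using the identity that for every m > 1 the m distinct m-th roots of unity sum to 0, e.g. 1 + exp(2*I*pi/3) + exp(-2*I*pi/3) = 0.)
Dimension check: dim(rho) = sum (mult * dim) = 0*1 + 0*1 + 3*1 + 2*1 + 3*1 = 8 = chi_rho(e) = 8.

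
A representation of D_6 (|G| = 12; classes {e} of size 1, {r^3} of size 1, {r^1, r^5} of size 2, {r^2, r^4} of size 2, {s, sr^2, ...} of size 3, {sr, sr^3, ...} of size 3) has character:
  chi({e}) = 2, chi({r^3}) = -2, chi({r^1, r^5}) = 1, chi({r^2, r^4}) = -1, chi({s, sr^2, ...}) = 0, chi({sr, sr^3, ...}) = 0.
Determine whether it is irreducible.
Irreducible: <chi, chi> = 1.

Solution. <chi, chi> = (1/|G|) sum_C |C| * |chi(C)|^2 = (1/12)[1*|2|^2 + 1*|-2|^2 + 2*|1|^2 + 2*|-1|^2 + 3*|0|^2 + 3*|0|^2]
  = (1/12)[(4) + (4) + (2) + (2) + (0) + (0)] = 12/12 = 1.
A character is irreducible iff <chi, chi> = 1, so this representation is irreducible.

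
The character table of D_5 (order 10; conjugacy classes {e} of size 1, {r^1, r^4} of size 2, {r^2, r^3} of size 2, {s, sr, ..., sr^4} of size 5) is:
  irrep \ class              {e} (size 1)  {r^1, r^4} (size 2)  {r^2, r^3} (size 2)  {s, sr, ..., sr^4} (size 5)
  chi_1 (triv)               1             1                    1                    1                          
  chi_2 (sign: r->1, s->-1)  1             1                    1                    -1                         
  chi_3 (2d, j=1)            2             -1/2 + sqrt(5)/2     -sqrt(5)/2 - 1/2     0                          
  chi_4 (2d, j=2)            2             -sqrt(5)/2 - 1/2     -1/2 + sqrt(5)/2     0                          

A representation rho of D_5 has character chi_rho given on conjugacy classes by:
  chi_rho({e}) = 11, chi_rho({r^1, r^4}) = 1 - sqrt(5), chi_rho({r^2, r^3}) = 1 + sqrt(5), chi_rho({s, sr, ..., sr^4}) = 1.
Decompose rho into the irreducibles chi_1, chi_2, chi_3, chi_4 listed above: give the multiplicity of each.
Multiplicities: chi_1: 2, chi_2: 1, chi_3: 1, chi_4: 3.

Details: Use <chi_rho, chi> = (1/|G|) sum_C |C| * chi_rho(C) * conj(chi(C)) with |G| = 10 for each irreducible chi in the table:
  <chi_rho, chi_1> = (1/10)[1*(11)*conj(1) + 2*(1 - sqrt(5))*conj(1) + 2*(1 + sqrt(5))*conj(1) + 5*(1)*conj(1)]
      = (1/10)[(11) + (2 - 2*sqrt(5)) + (2 + 2*sqrt(5)) + (5)] = 20/10 = 2
  <chi_rho, chi_2> = (1/10)[1*(11)*conj(1) + 2*(1 - sqrt(5))*conj(1) + 2*(1 + sqrt(5))*conj(1) + 5*(1)*conj(-1)]
      = (1/10)[(11) + (2 - 2*sqrt(5)) + (2 + 2*sqrt(5)) + (-5)] = 10/10 = 1
  <chi_rho, chi_3> = (1/10)[1*(11)*conj(2) + 2*(1 - sqrt(5))*conj(-1/2 + sqrt(5)/2) + 2*(1 + sqrt(5))*conj(-sqrt(5)/2 - 1/2) + 5*(1)*conj(0)]
      = (1/10)[(22) + (-6 + 2*sqrt(5)) + (-6 - 2*sqrt(5)) + (0)] = 10/10 = 1
  <chi_rho, chi_4> = (1/10)[1*(11)*conj(2) + 2*(1 - sqrt(5))*conj(-sqrt(5)/2 - 1/2) + 2*(1 + sqrt(5))*conj(-1/2 + sqrt(5)/2) + 5*(1)*conj(0)]
      = (1/10)[(22) + (4) + (4) + (0)] = 30/10 = 3
Dimension check: dim(rho) = sum (mult * dim) = 2*1 + 1*1 + 1*2 + 3*2 = 11 = chi_rho(e) = 11.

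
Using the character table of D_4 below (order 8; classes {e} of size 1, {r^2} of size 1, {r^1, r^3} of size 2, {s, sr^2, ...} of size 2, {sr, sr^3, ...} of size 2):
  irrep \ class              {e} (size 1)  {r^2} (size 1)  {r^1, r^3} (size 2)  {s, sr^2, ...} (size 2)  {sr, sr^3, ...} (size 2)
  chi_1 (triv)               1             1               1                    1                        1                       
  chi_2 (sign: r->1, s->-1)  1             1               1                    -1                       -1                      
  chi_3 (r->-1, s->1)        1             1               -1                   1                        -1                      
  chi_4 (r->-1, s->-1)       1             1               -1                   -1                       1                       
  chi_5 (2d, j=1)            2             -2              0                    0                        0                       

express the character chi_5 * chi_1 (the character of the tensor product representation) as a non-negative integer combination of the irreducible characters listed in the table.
chi_5 tensor chi_1 = chi_5 (all other irreducibles have multiplicity 0).

Derivation: The character of a tensor product is the pointwise product (chi_5 * chi_1)(C) = chi_5(C) * chi_1(C):
  {e}: (2)*(1), {r^2}: (-2)*(1), {r^1, r^3}: (0)*(1), {s, sr^2, ...}: (0)*(1), {sr, sr^3, ...}: (0)*(1)
so (chi_5 * chi_1) takes values
  {e} -> 2, {r^2} -> -2, {r^1, r^3} -> 0, {s, sr^2, ...} -> 0, {sr, sr^3, ...} -> 0.
Now take the inner product of this character with each irreducible chi from the table, <chi_5*chi_1, chi> = (1/8) sum_C |C| (chi_5*chi_1)(C) conj(chi(C)):
  <chi_5*chi_1, chi_1> = (1/8)[1*(2)*conj(1) + 1*(-2)*conj(1) + 2*(0)*conj(1) + 2*(0)*conj(1) + 2*(0)*conj(1)]
      = (1/8)[(2) + (-2) + (0) + (0) + (0)] = 0/8 = 0
  <chi_5*chi_1, chi_2> = (1/8)[1*(2)*conj(1) + 1*(-2)*conj(1) + 2*(0)*conj(1) + 2*(0)*conj(-1) + 2*(0)*conj(-1)]
      = (1/8)[(2) + (-2) + (0) + (0) + (0)] = 0/8 = 0
  <chi_5*chi_1, chi_3> = (1/8)[1*(2)*conj(1) + 1*(-2)*conj(1) + 2*(0)*conj(-1) + 2*(0)*conj(1) + 2*(0)*conj(-1)]
      = (1/8)[(2) + (-2) + (0) + (0) + (0)] = 0/8 = 0
  <chi_5*chi_1, chi_4> = (1/8)[1*(2)*conj(1) + 1*(-2)*conj(1) + 2*(0)*conj(-1) + 2*(0)*conj(-1) + 2*(0)*conj(1)]
      = (1/8)[(2) + (-2) + (0) + (0) + (0)] = 0/8 = 0
  <chi_5*chi_1, chi_5> = (1/8)[1*(2)*conj(2) + 1*(-2)*conj(-2) + 2*(0)*conj(0) + 2*(0)*conj(0) + 2*(0)*conj(0)]
      = (1/8)[(4) + (4) + (0) + (0) + (0)] = 8/8 = 1
Hence the multiplicities are chi_5: 1. Dimension check: dim(chi_5)*dim(chi_1) = 2*1 = 2 and sum (mult * dim) = 1*2 = 2.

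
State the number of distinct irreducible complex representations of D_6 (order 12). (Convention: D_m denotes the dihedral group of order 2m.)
6

Derivation: The number of irreducible complex representations of a finite group equals its number of conjugacy classes. D_6 has 6 conjugacy classes (n/2 + 3 for n even), so D_6 (order 12) has exactly 6 irreducible complex representations.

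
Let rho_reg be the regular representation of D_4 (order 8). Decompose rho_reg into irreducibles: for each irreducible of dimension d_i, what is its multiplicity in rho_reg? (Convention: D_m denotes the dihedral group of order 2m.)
Each irreducible V_i of dimension d_i appears with multiplicity d_i, i.e. rho_reg = (direct sum over all irreducibles V_i) d_i V_i. The irreducible dimensions for D_4 are 1, 1, 1, 1, 2: 4 irreducibles of dimension 1, each with multiplicity 1; 1 irreducible of dimension 2, with multiplicity 2. Total dimension 4*1*1 + 1*2*2 = 8 = |G|.

Derivation: General theorem: in the regular representation of a finite group G, each irreducible appears with multiplicity equal to its dimension. Check: dim(rho_reg) = sum d_i^2 = 1 + 1 + 1 + 1 + 4 = 8 = |G|.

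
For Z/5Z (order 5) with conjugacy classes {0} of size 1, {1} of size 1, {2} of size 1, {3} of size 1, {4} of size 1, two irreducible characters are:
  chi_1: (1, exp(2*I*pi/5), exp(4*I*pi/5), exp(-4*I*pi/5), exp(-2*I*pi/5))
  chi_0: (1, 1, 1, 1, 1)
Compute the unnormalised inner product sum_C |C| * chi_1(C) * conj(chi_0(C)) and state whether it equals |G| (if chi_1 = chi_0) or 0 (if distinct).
Sum = 0; so <chi_1, chi_0> = 0 (distinct irreducibles are orthogonal).

Reasoning: Compute term by term over conjugacy classes (|C| * chi_1(C) * conj(chi_0(C))):
  1*(1)*conj(1) + 1*(exp(2*I*pi/5))*conj(1) + 1*(exp(4*I*pi/5))*conj(1) + 1*(exp(-4*I*pi/5))*conj(1) + 1*(exp(-2*I*pi/5))*conj(1)
  = (1) + (exp(2*I*pi/5)) + (exp(4*I*pi/5)) + (exp(-4*I*pi/5)) + (exp(-2*I*pi/5))
  = 0.
(Exp terms are combined using exp(i*s)*conj(exp(i*t)) = exp(i*(s-t)), and sums of them are collapsed using the identity that for every m > 1 the m distinct m-th roots of unity sum to 0, e.g. 1 + exp(2*I*pi/3) + exp(-2*I*pi/3) = 0.)
Dividing by |G| = 5 gives 0/5 = 0, matching the row-orthogonality relation <chi_1, chi_0> = [chi_1 = chi_0].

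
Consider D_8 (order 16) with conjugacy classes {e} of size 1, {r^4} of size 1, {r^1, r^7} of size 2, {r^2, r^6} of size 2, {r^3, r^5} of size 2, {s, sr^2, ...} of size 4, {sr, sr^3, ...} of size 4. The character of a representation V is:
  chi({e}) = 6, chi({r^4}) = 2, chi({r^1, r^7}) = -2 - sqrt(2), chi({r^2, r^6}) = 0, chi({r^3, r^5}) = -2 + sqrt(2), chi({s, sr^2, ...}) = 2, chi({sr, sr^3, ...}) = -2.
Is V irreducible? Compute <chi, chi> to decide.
Not irreducible (reducible): <chi, chi> = 6 > 1.

Working: <chi, chi> = (1/|G|) sum_C |C| * |chi(C)|^2 = (1/16)[1*|6|^2 + 1*|2|^2 + 2*|-2 - sqrt(2)|^2 + 2*|0|^2 + 2*|-2 + sqrt(2)|^2 + 4*|2|^2 + 4*|-2|^2]
  = (1/16)[(36) + (4) + (8*sqrt(2) + 12) + (0) + (12 - 8*sqrt(2)) + (16) + (16)] = 96/16 = 6.
A character is irreducible iff <chi, chi> = 1, so this representation is reducible.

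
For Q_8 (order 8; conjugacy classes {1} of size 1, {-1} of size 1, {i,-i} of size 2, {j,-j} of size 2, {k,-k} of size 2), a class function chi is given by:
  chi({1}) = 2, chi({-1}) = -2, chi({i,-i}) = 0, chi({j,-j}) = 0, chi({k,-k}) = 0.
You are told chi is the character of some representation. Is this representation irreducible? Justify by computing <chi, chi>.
Irreducible: <chi, chi> = 1.

Why: <chi, chi> = (1/|G|) sum_C |C| * |chi(C)|^2 = (1/8)[1*|2|^2 + 1*|-2|^2 + 2*|0|^2 + 2*|0|^2 + 2*|0|^2]
  = (1/8)[(4) + (4) + (0) + (0) + (0)] = 8/8 = 1.
A character is irreducible iff <chi, chi> = 1, so this representation is irreducible.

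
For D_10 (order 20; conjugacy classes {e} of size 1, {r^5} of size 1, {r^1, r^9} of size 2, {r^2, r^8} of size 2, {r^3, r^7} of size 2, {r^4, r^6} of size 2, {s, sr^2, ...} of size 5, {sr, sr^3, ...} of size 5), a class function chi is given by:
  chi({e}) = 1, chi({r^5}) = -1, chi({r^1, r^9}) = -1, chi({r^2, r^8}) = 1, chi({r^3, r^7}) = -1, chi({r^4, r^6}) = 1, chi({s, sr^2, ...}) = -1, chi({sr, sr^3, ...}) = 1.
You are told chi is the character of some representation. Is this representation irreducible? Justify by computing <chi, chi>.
Irreducible: <chi, chi> = 1.

Details: <chi, chi> = (1/|G|) sum_C |C| * |chi(C)|^2 = (1/20)[1*|1|^2 + 1*|-1|^2 + 2*|-1|^2 + 2*|1|^2 + 2*|-1|^2 + 2*|1|^2 + 5*|-1|^2 + 5*|1|^2]
  = (1/20)[(1) + (1) + (2) + (2) + (2) + (2) + (5) + (5)] = 20/20 = 1.
A character is irreducible iff <chi, chi> = 1, so this representation is irreducible.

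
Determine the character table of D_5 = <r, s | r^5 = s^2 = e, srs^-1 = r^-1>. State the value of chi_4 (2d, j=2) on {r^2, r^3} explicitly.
Conjugacy classes: {e} of size 1, {r^1, r^4} of size 2, {r^2, r^3} of size 2, {s, sr, ..., sr^4} of size 5.
Character table:
  irrep \ class              {e} (size 1)  {r^1, r^4} (size 2)  {r^2, r^3} (size 2)  {s, sr, ..., sr^4} (size 5)
  chi_1 (triv)               1             1                    1                    1                          
  chi_2 (sign: r->1, s->-1)  1             1                    1                    -1                         
  chi_3 (2d, j=1)            2             -1/2 + sqrt(5)/2     -sqrt(5)/2 - 1/2     0                          
  chi_4 (2d, j=2)            2             -sqrt(5)/2 - 1/2     -1/2 + sqrt(5)/2     0                          

Spot check: chi_4 (2d, j=2) on {r^2, r^3} = -1/2 + sqrt(5)/2.

Argument: D_5 has order 2*5 = 10 with 4 conjugacy classes, hence 4 irreducibles. Sum of squared dims 1 + 1 + 4 + 4 = 10 = |G|. Linear characters come from the abelianisation; the 2-dimensional irreps have character r^k -> 2*cos(2*pi*j*k/5), reflections -> 0.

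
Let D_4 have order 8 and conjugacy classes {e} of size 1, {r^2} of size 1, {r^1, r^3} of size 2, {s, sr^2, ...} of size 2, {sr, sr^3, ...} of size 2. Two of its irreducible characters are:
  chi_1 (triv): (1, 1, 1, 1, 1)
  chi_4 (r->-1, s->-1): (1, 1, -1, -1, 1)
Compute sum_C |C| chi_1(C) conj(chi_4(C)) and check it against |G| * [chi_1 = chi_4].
Sum = 0; so <chi_1, chi_4> = 0 (distinct irreducibles are orthogonal).

Compute term by term over conjugacy classes (|C| * chi_1(C) * conj(chi_4(C))):
  1*(1)*conj(1) + 1*(1)*conj(1) + 2*(1)*conj(-1) + 2*(1)*conj(-1) + 2*(1)*conj(1)
  = (1) + (1) + (-2) + (-2) + (2)
  = 0.
Dividing by |G| = 8 gives 0/8 = 0, matching the row-orthogonality relation <chi_1, chi_4> = [chi_1 = chi_4].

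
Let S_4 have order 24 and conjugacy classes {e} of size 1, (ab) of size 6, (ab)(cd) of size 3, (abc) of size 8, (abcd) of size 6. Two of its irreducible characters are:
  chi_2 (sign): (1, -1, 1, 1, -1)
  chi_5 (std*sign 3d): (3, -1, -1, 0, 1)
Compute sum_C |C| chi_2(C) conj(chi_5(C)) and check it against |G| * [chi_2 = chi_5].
Sum = 0; so <chi_2, chi_5> = 0 (distinct irreducibles are orthogonal).

Explanation: Compute term by term over conjugacy classes (|C| * chi_2(C) * conj(chi_5(C))):
  1*(1)*conj(3) + 6*(-1)*conj(-1) + 3*(1)*conj(-1) + 8*(1)*conj(0) + 6*(-1)*conj(1)
  = (3) + (6) + (-3) + (0) + (-6)
  = 0.
Dividing by |G| = 24 gives 0/24 = 0, matching the row-orthogonality relation <chi_2, chi_5> = [chi_2 = chi_5].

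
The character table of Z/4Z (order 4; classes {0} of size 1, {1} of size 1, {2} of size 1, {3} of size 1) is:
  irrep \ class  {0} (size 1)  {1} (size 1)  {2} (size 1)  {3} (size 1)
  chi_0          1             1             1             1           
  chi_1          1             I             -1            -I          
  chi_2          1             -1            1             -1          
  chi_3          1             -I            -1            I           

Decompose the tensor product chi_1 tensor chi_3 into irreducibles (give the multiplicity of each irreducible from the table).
chi_1 tensor chi_3 = chi_0 (all other irreducibles have multiplicity 0).

Why: The character of a tensor product is the pointwise product (chi_1 * chi_3)(C) = chi_1(C) * chi_3(C):
  {0}: (1)*(1), {1}: (I)*(-I), {2}: (-1)*(-1), {3}: (-I)*(I)
so (chi_1 * chi_3) takes values
  {0} -> 1, {1} -> 1, {2} -> 1, {3} -> 1.
Now take the inner product of this character with each irreducible chi from the table, <chi_1*chi_3, chi> = (1/4) sum_C |C| (chi_1*chi_3)(C) conj(chi(C)):
  <chi_1*chi_3, chi_0> = (1/4)[1*(1)*conj(1) + 1*(1)*conj(1) + 1*(1)*conj(1) + 1*(1)*conj(1)]
      = (1/4)[(1) + (1) + (1) + (1)] = 4/4 = 1
  <chi_1*chi_3, chi_1> = (1/4)[1*(1)*conj(1) + 1*(1)*conj(I) + 1*(1)*conj(-1) + 1*(1)*conj(-I)]
      = (1/4)[(1) + (-I) + (-1) + (I)] = 0/4 = 0
  <chi_1*chi_3, chi_2> = (1/4)[1*(1)*conj(1) + 1*(1)*conj(-1) + 1*(1)*conj(1) + 1*(1)*conj(-1)]
      = (1/4)[(1) + (-1) + (1) + (-1)] = 0/4 = 0
  <chi_1*chi_3, chi_3> = (1/4)[1*(1)*conj(1) + 1*(1)*conj(-I) + 1*(1)*conj(-1) + 1*(1)*conj(I)]
      = (1/4)[(1) + (I) + (-1) + (-I)] = 0/4 = 0
(Exp terms are combined using exp(i*s)*conj(exp(i*t)) = exp(i*(s-t)), and sums of them are collapsed using the identity that for every m > 1 the m distinct m-th roots of unity sum to 0, e.g. 1 + exp(2*I*pi/3) + exp(-2*I*pi/3) = 0.)
Hence the multiplicities are chi_0: 1. Dimension check: dim(chi_1)*dim(chi_3) = 1*1 = 1 and sum (mult * dim) = 1*1 = 1.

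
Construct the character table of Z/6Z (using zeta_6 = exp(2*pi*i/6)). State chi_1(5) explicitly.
Character table of Z/6Z (irreps indexed chi_0,...,chi_5 with chi_k(m) = zeta_6^(k*m), zeta_6 = exp(2*pi*i/6)):
  irrep \ class  {0} (size 1)  {1} (size 1)    {2} (size 1)    {3} (size 1)  {4} (size 1)    {5} (size 1)  
  chi_0          1             1               1               1             1               1             
  chi_1          1             exp(I*pi/3)     exp(2*I*pi/3)   -1            exp(-2*I*pi/3)  exp(-I*pi/3)  
  chi_2          1             exp(2*I*pi/3)   exp(-2*I*pi/3)  1             exp(2*I*pi/3)   exp(-2*I*pi/3)
  chi_3          1             -1              1               -1            1               -1            
  chi_4          1             exp(-2*I*pi/3)  exp(2*I*pi/3)   1             exp(-2*I*pi/3)  exp(2*I*pi/3) 
  chi_5          1             exp(-I*pi/3)    exp(-2*I*pi/3)  -1            exp(2*I*pi/3)   exp(I*pi/3)   

Spot check: chi_1(5) = zeta_6^(1*5) = zeta_6^5 = exp(-I*pi/3).

Derivation: Z/6Z is abelian, so all 6 irreducible complex representations are 1-dimensional. They are given by chi_k(m) = zeta_6^(k*m) for k = 0,...,5. Row orthogonality: sum_m chi_k(m) conj(chi_l(m)) = 6 * [k = l].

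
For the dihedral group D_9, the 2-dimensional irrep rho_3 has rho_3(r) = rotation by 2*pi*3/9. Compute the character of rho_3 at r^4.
chi_{rho_3}(r^4) = 2*cos(2*pi*3*4/9) = -1

Reasoning: rho_3(r^4) is rotation by angle 2*pi*3*4/9, whose trace is 2*cos(2*pi*3*4/9) = -1.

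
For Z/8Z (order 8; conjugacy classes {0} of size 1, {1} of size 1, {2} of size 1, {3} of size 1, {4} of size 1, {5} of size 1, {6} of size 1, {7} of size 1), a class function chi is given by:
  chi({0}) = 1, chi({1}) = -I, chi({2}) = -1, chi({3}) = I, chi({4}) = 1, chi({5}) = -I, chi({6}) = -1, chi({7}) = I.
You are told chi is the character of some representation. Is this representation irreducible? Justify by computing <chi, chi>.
Irreducible: <chi, chi> = 1.

Solution. <chi, chi> = (1/|G|) sum_C |C| * |chi(C)|^2 = (1/8)[1*|1|^2 + 1*|-I|^2 + 1*|-1|^2 + 1*|I|^2 + 1*|1|^2 + 1*|-I|^2 + 1*|-1|^2 + 1*|I|^2]
  = (1/8)[(1) + (1) + (1) + (1) + (1) + (1) + (1) + (1)] = 8/8 = 1.
(Exp terms are combined using exp(i*s)*conj(exp(i*t)) = exp(i*(s-t)), and sums of them are collapsed using the identity that for every m > 1 the m distinct m-th roots of unity sum to 0, e.g. 1 + exp(2*I*pi/3) + exp(-2*I*pi/3) = 0.)
A character is irreducible iff <chi, chi> = 1, so this representation is irreducible.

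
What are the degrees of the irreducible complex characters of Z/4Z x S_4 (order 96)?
Dimensions: 1, 1, 1, 1, 1, 1, 1, 1, 2, 2, 2, 2, 3, 3, 3, 3, 3, 3, 3, 3

Argument: There are 20 irreducibles (= number of conjugacy classes). Their dimensions d_i satisfy sum d_i^2 = |G| = 96: 1 + 1 + 1 + 1 + 1 + 1 + 1 + 1 + 4 + 4 + 4 + 4 + 9 + 9 + 9 + 9 + 9 + 9 + 9 + 9 = 96. (For the product with Z/4Z: each of the 4 1-dim characters of Z/4Z tensors with each irrep of S_4, giving 4 copies of each S_4-dimension.)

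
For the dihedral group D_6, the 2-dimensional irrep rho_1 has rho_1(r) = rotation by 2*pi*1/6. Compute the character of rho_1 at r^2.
chi_{rho_1}(r^2) = 2*cos(2*pi*1*2/6) = -1

Solution. rho_1(r^2) is rotation by angle 2*pi*1*2/6, whose trace is 2*cos(2*pi*1*2/6) = -1.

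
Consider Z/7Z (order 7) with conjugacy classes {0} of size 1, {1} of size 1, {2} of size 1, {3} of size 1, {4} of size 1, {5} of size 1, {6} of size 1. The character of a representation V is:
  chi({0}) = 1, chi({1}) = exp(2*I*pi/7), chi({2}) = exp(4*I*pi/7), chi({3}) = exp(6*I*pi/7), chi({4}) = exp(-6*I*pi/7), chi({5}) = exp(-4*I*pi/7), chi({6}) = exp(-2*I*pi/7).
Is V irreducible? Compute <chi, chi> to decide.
Irreducible: <chi, chi> = 1.

Explanation: <chi, chi> = (1/|G|) sum_C |C| * |chi(C)|^2 = (1/7)[1*|1|^2 + 1*|exp(2*I*pi/7)|^2 + 1*|exp(4*I*pi/7)|^2 + 1*|exp(6*I*pi/7)|^2 + 1*|exp(-6*I*pi/7)|^2 + 1*|exp(-4*I*pi/7)|^2 + 1*|exp(-2*I*pi/7)|^2]
  = (1/7)[(1) + (1) + (1) + (1) + (1) + (1) + (1)] = 7/7 = 1.
(Exp terms are combined using exp(i*s)*conj(exp(i*t)) = exp(i*(s-t)), and sums of them are collapsed using the identity that for every m > 1 the m distinct m-th roots of unity sum to 0, e.g. 1 + exp(2*I*pi/3) + exp(-2*I*pi/3) = 0.)
A character is irreducible iff <chi, chi> = 1, so this representation is irreducible.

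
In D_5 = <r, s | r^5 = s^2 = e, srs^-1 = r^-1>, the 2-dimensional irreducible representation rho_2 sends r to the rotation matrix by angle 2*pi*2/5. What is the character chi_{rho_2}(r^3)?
chi_{rho_2}(r^3) = 2*cos(2*pi*2*3/5) = -1/2 + sqrt(5)/2

Proof sketch: rho_2(r^3) is rotation by angle 2*pi*2*3/5, whose trace is 2*cos(2*pi*2*3/5) = -1/2 + sqrt(5)/2.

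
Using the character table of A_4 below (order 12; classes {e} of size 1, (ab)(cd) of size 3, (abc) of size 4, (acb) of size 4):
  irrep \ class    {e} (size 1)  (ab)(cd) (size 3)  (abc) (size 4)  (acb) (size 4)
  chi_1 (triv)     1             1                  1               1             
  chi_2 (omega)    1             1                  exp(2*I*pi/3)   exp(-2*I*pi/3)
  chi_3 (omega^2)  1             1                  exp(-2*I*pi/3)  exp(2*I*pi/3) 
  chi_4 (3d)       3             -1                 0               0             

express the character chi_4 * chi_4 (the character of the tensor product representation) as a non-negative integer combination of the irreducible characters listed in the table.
chi_4 tensor chi_4 = chi_1 + chi_2 + chi_3 + 2*chi_4 (all other irreducibles have multiplicity 0).

Derivation: The character of a tensor product is the pointwise product (chi_4 * chi_4)(C) = chi_4(C) * chi_4(C):
  {e}: (3)*(3), (ab)(cd): (-1)*(-1), (abc): (0)*(0), (acb): (0)*(0)
so (chi_4 * chi_4) takes values
  {e} -> 9, (ab)(cd) -> 1, (abc) -> 0, (acb) -> 0.
Now take the inner product of this character with each irreducible chi from the table, <chi_4*chi_4, chi> = (1/12) sum_C |C| (chi_4*chi_4)(C) conj(chi(C)):
  <chi_4*chi_4, chi_1> = (1/12)[1*(9)*conj(1) + 3*(1)*conj(1) + 4*(0)*conj(1) + 4*(0)*conj(1)]
      = (1/12)[(9) + (3) + (0) + (0)] = 12/12 = 1
  <chi_4*chi_4, chi_2> = (1/12)[1*(9)*conj(1) + 3*(1)*conj(1) + 4*(0)*conj(exp(2*I*pi/3)) + 4*(0)*conj(exp(-2*I*pi/3))]
      = (1/12)[(9) + (3) + (0) + (0)] = 12/12 = 1
  <chi_4*chi_4, chi_3> = (1/12)[1*(9)*conj(1) + 3*(1)*conj(1) + 4*(0)*conj(exp(-2*I*pi/3)) + 4*(0)*conj(exp(2*I*pi/3))]
      = (1/12)[(9) + (3) + (0) + (0)] = 12/12 = 1
  <chi_4*chi_4, chi_4> = (1/12)[1*(9)*conj(3) + 3*(1)*conj(-1) + 4*(0)*conj(0) + 4*(0)*conj(0)]
      = (1/12)[(27) + (-3) + (0) + (0)] = 24/12 = 2
(Exp terms are combined using exp(i*s)*conj(exp(i*t)) = exp(i*(s-t)), and sums of them are collapsed using the identity that for every m > 1 the m distinct m-th roots of unity sum to 0, e.g. 1 + exp(2*I*pi/3) + exp(-2*I*pi/3) = 0.)
Hence the multiplicities are chi_1: 1, chi_2: 1, chi_3: 1, chi_4: 2. Dimension check: dim(chi_4)*dim(chi_4) = 3*3 = 9 and sum (mult * dim) = 1*1 + 1*1 + 1*1 + 2*3 = 9.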